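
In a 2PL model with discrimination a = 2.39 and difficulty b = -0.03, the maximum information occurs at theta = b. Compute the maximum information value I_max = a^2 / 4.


For 2PL, max info at theta = b = -0.03
I_max = a^2 / 4 = 2.39^2 / 4
= 5.7121 / 4
I_max = 1.428

1.428


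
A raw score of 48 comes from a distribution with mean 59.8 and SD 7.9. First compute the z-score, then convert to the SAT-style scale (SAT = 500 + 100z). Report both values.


z = (X - mean) / SD = (48 - 59.8) / 7.9
z = -11.8 / 7.9
z = -1.4937
SAT-scale = SAT = 500 + 100z
Carry z at full precision (z = -11.8 / 7.9) into the conversion:
SAT-scale = 500 + 100 * (-11.8 / 7.9) = 500 + -1180 / 7.9
SAT-scale = 500 + -149.3671
SAT-scale = 350.6329

350.6329


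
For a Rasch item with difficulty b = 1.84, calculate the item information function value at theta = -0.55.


P = 1/(1+exp(-(-0.55-1.84))) = 0.0839
I = P*(1-P) = 0.0839 * 0.9161
I = 0.0769

0.0769


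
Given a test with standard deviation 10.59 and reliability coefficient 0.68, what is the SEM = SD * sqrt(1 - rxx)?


SEM = SD * sqrt(1 - rxx)
SEM = 10.59 * sqrt(1 - 0.68)
SEM = 10.59 * sqrt(0.32) = 10.59 * 0.565685
SEM = 5.9906

5.9906


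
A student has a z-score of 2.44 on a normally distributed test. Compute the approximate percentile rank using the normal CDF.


CDF(z) = 0.5 * (1 + erf(z/sqrt(2)))
erf(1.7253) = 0.9853
CDF = 0.9927
Percentile rank = 0.9927 * 100 = 99.27

99.27


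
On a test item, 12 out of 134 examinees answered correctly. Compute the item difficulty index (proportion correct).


Item difficulty p = number correct / total examinees
p = 12 / 134
p = 0.0896

0.0896


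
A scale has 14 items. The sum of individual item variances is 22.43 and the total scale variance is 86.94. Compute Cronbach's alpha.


alpha = (k/(k-1)) * (1 - sum(si^2)/s_total^2)
= (14/13) * (1 - 22.43/86.94)
alpha = 0.7991

0.7991


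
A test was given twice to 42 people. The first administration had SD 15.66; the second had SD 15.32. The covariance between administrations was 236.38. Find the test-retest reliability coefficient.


r = cov(X,Y) / (SD_X * SD_Y)
r = 236.38 / (15.66 * 15.32)
r = 236.38 / 239.9112
r = 0.9853

0.9853


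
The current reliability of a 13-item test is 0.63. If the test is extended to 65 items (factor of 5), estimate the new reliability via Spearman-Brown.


r_new = (n * rxx) / (1 + (n-1) * rxx)
r_new = (5 * 0.63) / (1 + 4 * 0.63)
r_new = 3.15 / 3.52
r_new = 0.8949

0.8949


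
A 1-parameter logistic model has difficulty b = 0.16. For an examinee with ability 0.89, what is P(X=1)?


theta - b = 0.89 - 0.16 = 0.73
exp(-(theta - b)) = exp(-0.73) = 0.4819
P = 1 / (1 + 0.4819)
P = 0.6748

0.6748


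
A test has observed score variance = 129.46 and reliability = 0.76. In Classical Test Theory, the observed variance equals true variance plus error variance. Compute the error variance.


var_true = rxx * var_obs = 0.76 * 129.46 = 98.3896
var_error = var_obs - var_true
var_error = 129.46 - 98.3896
var_error = 31.0704

31.0704


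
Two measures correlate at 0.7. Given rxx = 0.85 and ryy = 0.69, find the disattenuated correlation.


r_corrected = rxy / sqrt(rxx * ryy)
= 0.7 / sqrt(0.85 * 0.69)
= 0.7 / sqrt(0.5865)
= 0.7 / 0.765833
r_corrected = 0.914

0.914


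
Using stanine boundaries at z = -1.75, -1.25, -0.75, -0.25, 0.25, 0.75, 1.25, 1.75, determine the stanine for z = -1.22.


Stanine boundaries: [-1.75, -1.25, -0.75, -0.25, 0.25, 0.75, 1.25, 1.75]
z = -1.22
Check each boundary:
  z >= -1.75 -> could be stanine 2
  z >= -1.25 -> could be stanine 3
  z < -0.75
  z < -0.25
  z < 0.25
  z < 0.75
  z < 1.25
  z < 1.75
Highest qualifying boundary gives stanine = 3

3


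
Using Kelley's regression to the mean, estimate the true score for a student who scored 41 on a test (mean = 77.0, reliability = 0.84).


T_est = rxx * X + (1 - rxx) * mean
T_est = 0.84 * 41 + 0.16 * 77.0
T_est = 34.44 + 12.32
T_est = 46.76

46.76


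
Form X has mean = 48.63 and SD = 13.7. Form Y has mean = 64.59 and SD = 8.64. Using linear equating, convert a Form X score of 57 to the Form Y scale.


slope = SD_Y / SD_X = 8.64 / 13.7 ~ 0.6307
intercept = mean_Y - slope * mean_X = 64.59 - (8.64 / 13.7) * 48.63 ~ 33.9212
Y = slope * X + intercept. To avoid rounding drift from the rounded slope/intercept, evaluate the equivalent form Y = mean_Y + SD_Y * (X - mean_X) / SD_X at full precision:
Y = 64.59 + 8.64 * (57 - 48.63) / 13.7
Y = 64.59 + 8.64 * 8.37 / 13.7
Y = 64.59 + 72.3168 / 13.7
Y = 64.59 + 5.2786
Y = 69.8686

69.8686


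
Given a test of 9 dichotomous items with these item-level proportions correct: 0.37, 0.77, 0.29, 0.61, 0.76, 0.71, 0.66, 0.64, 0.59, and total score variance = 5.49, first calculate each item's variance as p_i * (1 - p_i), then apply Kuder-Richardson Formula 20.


For each item, compute p_i * q_i:
  Item 1: 0.37 * 0.63 = 0.2331
  Item 2: 0.77 * 0.23 = 0.1771
  Item 3: 0.29 * 0.71 = 0.2059
  Item 4: 0.61 * 0.39 = 0.2379
  Item 5: 0.76 * 0.24 = 0.1824
  Item 6: 0.71 * 0.29 = 0.2059
  Item 7: 0.66 * 0.34 = 0.2244
  Item 8: 0.64 * 0.36 = 0.2304
  Item 9: 0.59 * 0.41 = 0.2419
Sum(p_i * q_i) = 0.2331 + 0.1771 + 0.2059 + 0.2379 + 0.1824 + 0.2059 + 0.2244 + 0.2304 + 0.2419 = 1.939
KR-20 = (k/(k-1)) * (1 - Sum(p_i*q_i) / Var_total)
= (9/8) * (1 - 1.939/5.49)
= 1.125 * 0.6468
KR-20 = 0.7277

0.7277


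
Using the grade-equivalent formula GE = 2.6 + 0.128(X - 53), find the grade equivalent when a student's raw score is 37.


raw - median = 37 - 53 = -16
slope * diff = 0.128 * -16 = -2.048
GE = 2.6 + -2.048
GE = 0.552

0.552


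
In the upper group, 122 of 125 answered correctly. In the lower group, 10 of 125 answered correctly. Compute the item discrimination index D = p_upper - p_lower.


p_upper = 122/125 = 0.976
p_lower = 10/125 = 0.08
D = 0.976 - 0.08 = 0.896

0.896


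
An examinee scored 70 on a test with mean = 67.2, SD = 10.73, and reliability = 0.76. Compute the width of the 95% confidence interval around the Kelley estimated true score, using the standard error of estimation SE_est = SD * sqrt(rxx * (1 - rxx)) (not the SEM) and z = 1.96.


True score estimate = 0.76*70 + 0.24*67.2 = 69.328
SE_est = SD * sqrt(rxx * (1 - rxx)) = 10.73 * sqrt(0.76 * 0.24) = 10.73 * sqrt(0.1824) = 4.582602
CI = T_est +/- z * SE_est, so width = 2 * z * SE_est = 2 * 1.96 * 4.582602
Width = 17.9638

17.9638


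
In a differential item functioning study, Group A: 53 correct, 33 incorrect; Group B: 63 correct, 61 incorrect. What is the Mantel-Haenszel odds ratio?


Odds_A = 53/33 = 1.6061
Odds_B = 63/61 = 1.0328
OR = Odds_A / Odds_B = 1.6061 / 1.0328
Exactly, OR = (53 * 61) / (33 * 63) = 3233 / 2079
OR = 1.5551

1.5551


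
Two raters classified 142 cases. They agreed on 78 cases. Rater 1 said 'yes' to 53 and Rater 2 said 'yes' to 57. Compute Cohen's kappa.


P_o = 78/142 = 0.549296
P_e = (53*57 + 89*85) / 20164 = 0.524995
kappa = (P_o - P_e) / (1 - P_e)
kappa = (0.549296 - 0.524995) / (1 - 0.524995)
kappa = 0.0512

0.0512


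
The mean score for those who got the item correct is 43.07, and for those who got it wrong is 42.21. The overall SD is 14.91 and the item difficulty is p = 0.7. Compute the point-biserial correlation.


q = 1 - p = 0.3
rpb = ((M1 - M0) / SD) * sqrt(p * q)
rpb = ((43.07 - 42.21) / 14.91) * sqrt(0.7 * 0.3)
rpb = 0.0264

0.0264


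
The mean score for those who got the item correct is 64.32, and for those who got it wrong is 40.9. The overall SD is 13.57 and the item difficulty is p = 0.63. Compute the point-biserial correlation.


q = 1 - p = 0.37
rpb = ((M1 - M0) / SD) * sqrt(p * q)
rpb = ((64.32 - 40.9) / 13.57) * sqrt(0.63 * 0.37)
rpb = 0.8333

0.8333


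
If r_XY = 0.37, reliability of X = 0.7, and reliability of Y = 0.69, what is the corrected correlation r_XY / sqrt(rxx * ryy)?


r_corrected = rxy / sqrt(rxx * ryy)
= 0.37 / sqrt(0.7 * 0.69)
= 0.37 / sqrt(0.483)
= 0.37 / 0.694982
r_corrected = 0.5324

0.5324


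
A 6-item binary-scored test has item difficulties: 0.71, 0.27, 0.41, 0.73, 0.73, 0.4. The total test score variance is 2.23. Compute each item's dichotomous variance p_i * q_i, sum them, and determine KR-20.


For each item, compute p_i * q_i:
  Item 1: 0.71 * 0.29 = 0.2059
  Item 2: 0.27 * 0.73 = 0.1971
  Item 3: 0.41 * 0.59 = 0.2419
  Item 4: 0.73 * 0.27 = 0.1971
  Item 5: 0.73 * 0.27 = 0.1971
  Item 6: 0.4 * 0.6 = 0.24
Sum(p_i * q_i) = 0.2059 + 0.1971 + 0.2419 + 0.1971 + 0.1971 + 0.24 = 1.2791
KR-20 = (k/(k-1)) * (1 - Sum(p_i*q_i) / Var_total)
= (6/5) * (1 - 1.2791/2.23)
= 1.2 * 0.4264
KR-20 = 0.5117

0.5117


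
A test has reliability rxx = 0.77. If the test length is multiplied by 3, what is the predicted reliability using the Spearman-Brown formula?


r_new = (n * rxx) / (1 + (n-1) * rxx)
r_new = (3 * 0.77) / (1 + 2 * 0.77)
r_new = 2.31 / 2.54
r_new = 0.9094

0.9094


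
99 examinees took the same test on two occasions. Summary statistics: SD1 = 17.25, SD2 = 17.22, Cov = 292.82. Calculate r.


r = cov(X,Y) / (SD_X * SD_Y)
r = 292.82 / (17.25 * 17.22)
r = 292.82 / 297.045
r = 0.9858

0.9858


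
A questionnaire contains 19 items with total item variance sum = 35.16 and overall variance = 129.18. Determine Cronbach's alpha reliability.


alpha = (k/(k-1)) * (1 - sum(si^2)/s_total^2)
= (19/18) * (1 - 35.16/129.18)
alpha = 0.7683

0.7683


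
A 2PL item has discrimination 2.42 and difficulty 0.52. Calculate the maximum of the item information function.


For 2PL, max info at theta = b = 0.52
I_max = a^2 / 4 = 2.42^2 / 4
= 5.8564 / 4
I_max = 1.4641

1.4641


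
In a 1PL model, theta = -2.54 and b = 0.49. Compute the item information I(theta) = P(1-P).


P = 1/(1+exp(-(-2.54-0.49))) = 0.0461
I = P*(1-P) = 0.0461 * 0.9539
I = 0.044

0.044


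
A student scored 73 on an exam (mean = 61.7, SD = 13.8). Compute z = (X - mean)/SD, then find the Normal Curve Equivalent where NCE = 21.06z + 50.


z = (X - mean) / SD = (73 - 61.7) / 13.8
z = 11.3 / 13.8
z = 0.8188
NCE = NCE = 21.06z + 50
Carry z at full precision (z = 11.3 / 13.8) into the conversion:
NCE = 21.06 * (11.3 / 13.8) + 50 = 237.978 / 13.8 + 50
NCE = 17.2448 + 50
NCE = 67.2448

67.2448


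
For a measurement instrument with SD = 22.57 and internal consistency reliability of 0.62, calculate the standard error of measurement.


SEM = SD * sqrt(1 - rxx)
SEM = 22.57 * sqrt(1 - 0.62)
SEM = 22.57 * sqrt(0.38) = 22.57 * 0.616441
SEM = 13.9131

13.9131


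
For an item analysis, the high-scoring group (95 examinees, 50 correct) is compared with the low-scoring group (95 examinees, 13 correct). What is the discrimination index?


p_upper = 50/95 = 0.5263
p_lower = 13/95 = 0.1368
D = 0.5263 - 0.1368 = 0.3895

0.3895


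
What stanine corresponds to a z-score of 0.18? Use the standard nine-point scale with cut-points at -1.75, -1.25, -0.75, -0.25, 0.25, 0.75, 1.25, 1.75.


Stanine boundaries: [-1.75, -1.25, -0.75, -0.25, 0.25, 0.75, 1.25, 1.75]
z = 0.18
Check each boundary:
  z >= -1.75 -> could be stanine 2
  z >= -1.25 -> could be stanine 3
  z >= -0.75 -> could be stanine 4
  z >= -0.25 -> could be stanine 5
  z < 0.25
  z < 0.75
  z < 1.25
  z < 1.75
Highest qualifying boundary gives stanine = 5

5


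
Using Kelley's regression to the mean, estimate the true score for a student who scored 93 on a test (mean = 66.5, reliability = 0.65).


T_est = rxx * X + (1 - rxx) * mean
T_est = 0.65 * 93 + 0.35 * 66.5
T_est = 60.45 + 23.275
T_est = 83.725

83.725


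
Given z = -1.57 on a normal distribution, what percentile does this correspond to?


CDF(z) = 0.5 * (1 + erf(z/sqrt(2)))
erf(-1.1102) = -0.8836
CDF = 0.0582
Percentile rank = 0.0582 * 100 = 5.82

5.82


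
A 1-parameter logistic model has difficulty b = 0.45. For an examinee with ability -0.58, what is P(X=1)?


theta - b = -0.58 - 0.45 = -1.03
exp(-(theta - b)) = exp(1.03) = 2.8011
P = 1 / (1 + 2.8011)
P = 0.2631

0.2631


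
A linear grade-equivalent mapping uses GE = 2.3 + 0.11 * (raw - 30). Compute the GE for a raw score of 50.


raw - median = 50 - 30 = 20
slope * diff = 0.11 * 20 = 2.2
GE = 2.3 + 2.2
GE = 4.5

4.5


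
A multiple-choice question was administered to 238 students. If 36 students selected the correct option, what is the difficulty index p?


Item difficulty p = number correct / total examinees
p = 36 / 238
p = 0.1513

0.1513


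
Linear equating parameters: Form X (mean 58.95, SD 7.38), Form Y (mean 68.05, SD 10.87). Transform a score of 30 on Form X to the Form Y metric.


slope = SD_Y / SD_X = 10.87 / 7.38 ~ 1.4729
intercept = mean_Y - slope * mean_X = 68.05 - (10.87 / 7.38) * 58.95 ~ -18.7774
Y = slope * X + intercept. To avoid rounding drift from the rounded slope/intercept, evaluate the equivalent form Y = mean_Y + SD_Y * (X - mean_X) / SD_X at full precision:
Y = 68.05 + 10.87 * (30 - 58.95) / 7.38
Y = 68.05 - 10.87 * 28.95 / 7.38
Y = 68.05 - 314.6865 / 7.38
Y = 68.05 - 42.6404
Y = 25.4096

25.4096


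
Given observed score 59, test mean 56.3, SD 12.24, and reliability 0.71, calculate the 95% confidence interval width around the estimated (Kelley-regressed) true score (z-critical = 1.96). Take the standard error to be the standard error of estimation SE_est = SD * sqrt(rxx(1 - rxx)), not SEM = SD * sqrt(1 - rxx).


True score estimate = 0.71*59 + 0.29*56.3 = 58.217
SE_est = SD * sqrt(rxx * (1 - rxx)) = 12.24 * sqrt(0.71 * 0.29) = 12.24 * sqrt(0.2059) = 5.554048
CI = T_est +/- z * SE_est, so width = 2 * z * SE_est = 2 * 1.96 * 5.554048
Width = 21.7719

21.7719


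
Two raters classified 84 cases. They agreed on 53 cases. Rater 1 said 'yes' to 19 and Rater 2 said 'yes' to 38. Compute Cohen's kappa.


P_o = 53/84 = 0.630952
P_e = (19*38 + 65*46) / 7056 = 0.526077
kappa = (P_o - P_e) / (1 - P_e)
kappa = (0.630952 - 0.526077) / (1 - 0.526077)
kappa = 0.2213

0.2213


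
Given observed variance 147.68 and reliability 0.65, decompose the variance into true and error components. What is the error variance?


var_true = rxx * var_obs = 0.65 * 147.68 = 95.992
var_error = var_obs - var_true
var_error = 147.68 - 95.992
var_error = 51.688

51.688


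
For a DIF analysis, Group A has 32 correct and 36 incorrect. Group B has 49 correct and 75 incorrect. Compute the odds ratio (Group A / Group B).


Odds_A = 32/36 = 0.8889
Odds_B = 49/75 = 0.6533
OR = Odds_A / Odds_B = 0.8889 / 0.6533
Exactly, OR = (32 * 75) / (36 * 49) = 2400 / 1764
OR = 1.3605

1.3605


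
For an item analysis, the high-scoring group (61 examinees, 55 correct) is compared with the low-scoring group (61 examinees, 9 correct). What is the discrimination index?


p_upper = 55/61 = 0.9016
p_lower = 9/61 = 0.1475
D = 0.9016 - 0.1475 = 0.7541

0.7541


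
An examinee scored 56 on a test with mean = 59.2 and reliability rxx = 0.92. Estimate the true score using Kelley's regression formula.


T_est = rxx * X + (1 - rxx) * mean
T_est = 0.92 * 56 + 0.08 * 59.2
T_est = 51.52 + 4.736
T_est = 56.256

56.256


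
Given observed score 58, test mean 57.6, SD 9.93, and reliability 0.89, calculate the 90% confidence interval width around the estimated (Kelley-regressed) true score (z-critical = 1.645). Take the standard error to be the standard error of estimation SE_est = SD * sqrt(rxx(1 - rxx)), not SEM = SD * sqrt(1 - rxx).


True score estimate = 0.89*58 + 0.11*57.6 = 57.956
SE_est = SD * sqrt(rxx * (1 - rxx)) = 9.93 * sqrt(0.89 * 0.11) = 9.93 * sqrt(0.0979) = 3.106995
CI = T_est +/- z * SE_est, so width = 2 * z * SE_est = 2 * 1.645 * 3.106995
Width = 10.222

10.222


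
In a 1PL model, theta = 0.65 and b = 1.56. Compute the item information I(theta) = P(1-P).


P = 1/(1+exp(-(0.65-1.56))) = 0.287
I = P*(1-P) = 0.287 * 0.713
I = 0.2046

0.2046


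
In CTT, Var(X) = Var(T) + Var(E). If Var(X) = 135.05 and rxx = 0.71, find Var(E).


var_true = rxx * var_obs = 0.71 * 135.05 = 95.8855
var_error = var_obs - var_true
var_error = 135.05 - 95.8855
var_error = 39.1645

39.1645


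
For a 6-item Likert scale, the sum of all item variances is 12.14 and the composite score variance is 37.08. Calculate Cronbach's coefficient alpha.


alpha = (k/(k-1)) * (1 - sum(si^2)/s_total^2)
= (6/5) * (1 - 12.14/37.08)
alpha = 0.8071

0.8071


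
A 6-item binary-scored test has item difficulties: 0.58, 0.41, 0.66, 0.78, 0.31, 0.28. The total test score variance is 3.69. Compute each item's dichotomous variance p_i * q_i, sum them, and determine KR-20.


For each item, compute p_i * q_i:
  Item 1: 0.58 * 0.42 = 0.2436
  Item 2: 0.41 * 0.59 = 0.2419
  Item 3: 0.66 * 0.34 = 0.2244
  Item 4: 0.78 * 0.22 = 0.1716
  Item 5: 0.31 * 0.69 = 0.2139
  Item 6: 0.28 * 0.72 = 0.2016
Sum(p_i * q_i) = 0.2436 + 0.2419 + 0.2244 + 0.1716 + 0.2139 + 0.2016 = 1.297
KR-20 = (k/(k-1)) * (1 - Sum(p_i*q_i) / Var_total)
= (6/5) * (1 - 1.297/3.69)
= 1.2 * 0.6485
KR-20 = 0.7782

0.7782


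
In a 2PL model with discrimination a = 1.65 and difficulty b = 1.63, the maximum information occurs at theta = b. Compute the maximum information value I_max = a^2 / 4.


For 2PL, max info at theta = b = 1.63
I_max = a^2 / 4 = 1.65^2 / 4
= 2.7225 / 4
I_max = 0.6806

0.6806


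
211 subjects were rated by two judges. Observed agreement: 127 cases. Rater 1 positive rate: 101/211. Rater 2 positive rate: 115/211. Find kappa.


P_o = 127/211 = 0.601896
P_e = (101*115 + 110*96) / 44521 = 0.49808
kappa = (P_o - P_e) / (1 - P_e)
kappa = (0.601896 - 0.49808) / (1 - 0.49808)
kappa = 0.2068

0.2068


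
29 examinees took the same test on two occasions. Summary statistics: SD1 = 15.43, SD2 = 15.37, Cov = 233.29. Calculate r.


r = cov(X,Y) / (SD_X * SD_Y)
r = 233.29 / (15.43 * 15.37)
r = 233.29 / 237.1591
r = 0.9837

0.9837


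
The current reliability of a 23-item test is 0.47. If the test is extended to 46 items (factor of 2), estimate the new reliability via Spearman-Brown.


r_new = (n * rxx) / (1 + (n-1) * rxx)
r_new = (2 * 0.47) / (1 + 1 * 0.47)
r_new = 0.94 / 1.47
r_new = 0.6395

0.6395


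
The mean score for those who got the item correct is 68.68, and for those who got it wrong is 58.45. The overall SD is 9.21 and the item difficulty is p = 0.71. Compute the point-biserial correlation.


q = 1 - p = 0.29
rpb = ((M1 - M0) / SD) * sqrt(p * q)
rpb = ((68.68 - 58.45) / 9.21) * sqrt(0.71 * 0.29)
rpb = 0.504

0.504


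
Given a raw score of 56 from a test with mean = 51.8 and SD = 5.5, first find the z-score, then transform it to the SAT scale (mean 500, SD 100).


z = (X - mean) / SD = (56 - 51.8) / 5.5
z = 4.2 / 5.5
z = 0.7636
SAT-scale = SAT = 500 + 100z
Carry z at full precision (z = 4.2 / 5.5) into the conversion:
SAT-scale = 500 + 100 * (4.2 / 5.5) = 500 + 420 / 5.5
SAT-scale = 500 + 76.3636
SAT-scale = 576.3636

576.3636


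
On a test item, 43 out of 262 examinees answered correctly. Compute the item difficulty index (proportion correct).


Item difficulty p = number correct / total examinees
p = 43 / 262
p = 0.1641

0.1641


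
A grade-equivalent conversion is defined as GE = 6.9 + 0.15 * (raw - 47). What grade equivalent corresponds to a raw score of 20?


raw - median = 20 - 47 = -27
slope * diff = 0.15 * -27 = -4.05
GE = 6.9 + -4.05
GE = 2.85

2.85


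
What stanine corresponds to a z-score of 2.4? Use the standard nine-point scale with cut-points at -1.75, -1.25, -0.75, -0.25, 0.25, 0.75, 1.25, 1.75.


Stanine boundaries: [-1.75, -1.25, -0.75, -0.25, 0.25, 0.75, 1.25, 1.75]
z = 2.4
Check each boundary:
  z >= -1.75 -> could be stanine 2
  z >= -1.25 -> could be stanine 3
  z >= -0.75 -> could be stanine 4
  z >= -0.25 -> could be stanine 5
  z >= 0.25 -> could be stanine 6
  z >= 0.75 -> could be stanine 7
  z >= 1.25 -> could be stanine 8
  z >= 1.75 -> could be stanine 9
Highest qualifying boundary gives stanine = 9

9


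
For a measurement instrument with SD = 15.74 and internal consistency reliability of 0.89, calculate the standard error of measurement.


SEM = SD * sqrt(1 - rxx)
SEM = 15.74 * sqrt(1 - 0.89)
SEM = 15.74 * sqrt(0.11) = 15.74 * 0.331662
SEM = 5.2204

5.2204


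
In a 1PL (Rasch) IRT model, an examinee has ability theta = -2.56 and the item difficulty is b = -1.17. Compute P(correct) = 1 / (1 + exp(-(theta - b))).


theta - b = -2.56 - -1.17 = -1.39
exp(-(theta - b)) = exp(1.39) = 4.0149
P = 1 / (1 + 4.0149)
P = 0.1994

0.1994


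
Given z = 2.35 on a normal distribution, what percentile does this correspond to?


CDF(z) = 0.5 * (1 + erf(z/sqrt(2)))
erf(1.6617) = 0.9812
CDF = 0.9906
Percentile rank = 0.9906 * 100 = 99.06

99.06


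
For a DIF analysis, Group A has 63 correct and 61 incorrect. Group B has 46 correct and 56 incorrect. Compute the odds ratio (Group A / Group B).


Odds_A = 63/61 = 1.0328
Odds_B = 46/56 = 0.8214
OR = Odds_A / Odds_B = 1.0328 / 0.8214
Exactly, OR = (63 * 56) / (61 * 46) = 3528 / 2806
OR = 1.2573

1.2573


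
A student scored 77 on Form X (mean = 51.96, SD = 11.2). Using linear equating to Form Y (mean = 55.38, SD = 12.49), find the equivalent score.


slope = SD_Y / SD_X = 12.49 / 11.2 ~ 1.1152
intercept = mean_Y - slope * mean_X = 55.38 - (12.49 / 11.2) * 51.96 ~ -2.5647
Y = slope * X + intercept. To avoid rounding drift from the rounded slope/intercept, evaluate the equivalent form Y = mean_Y + SD_Y * (X - mean_X) / SD_X at full precision:
Y = 55.38 + 12.49 * (77 - 51.96) / 11.2
Y = 55.38 + 12.49 * 25.04 / 11.2
Y = 55.38 + 312.7496 / 11.2
Y = 55.38 + 27.9241
Y = 83.3041

83.3041


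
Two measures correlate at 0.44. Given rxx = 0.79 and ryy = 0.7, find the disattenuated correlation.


r_corrected = rxy / sqrt(rxx * ryy)
= 0.44 / sqrt(0.79 * 0.7)
= 0.44 / sqrt(0.553)
= 0.44 / 0.74364
r_corrected = 0.5917

0.5917


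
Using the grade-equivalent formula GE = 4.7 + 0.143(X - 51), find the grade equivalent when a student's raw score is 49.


raw - median = 49 - 51 = -2
slope * diff = 0.143 * -2 = -0.286
GE = 4.7 + -0.286
GE = 4.414

4.414


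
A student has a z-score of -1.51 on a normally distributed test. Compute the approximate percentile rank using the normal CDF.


CDF(z) = 0.5 * (1 + erf(z/sqrt(2)))
erf(-1.0677) = -0.869
CDF = 0.0655
Percentile rank = 0.0655 * 100 = 6.55

6.55


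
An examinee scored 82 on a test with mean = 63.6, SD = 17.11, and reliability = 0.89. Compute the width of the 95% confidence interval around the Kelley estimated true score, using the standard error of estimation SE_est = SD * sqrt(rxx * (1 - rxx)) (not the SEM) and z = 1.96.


True score estimate = 0.89*82 + 0.11*63.6 = 79.976
SE_est = SD * sqrt(rxx * (1 - rxx)) = 17.11 * sqrt(0.89 * 0.11) = 17.11 * sqrt(0.0979) = 5.353544
CI = T_est +/- z * SE_est, so width = 2 * z * SE_est = 2 * 1.96 * 5.353544
Width = 20.9859

20.9859


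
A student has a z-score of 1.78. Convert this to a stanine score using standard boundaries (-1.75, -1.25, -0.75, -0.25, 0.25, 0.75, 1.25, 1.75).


Stanine boundaries: [-1.75, -1.25, -0.75, -0.25, 0.25, 0.75, 1.25, 1.75]
z = 1.78
Check each boundary:
  z >= -1.75 -> could be stanine 2
  z >= -1.25 -> could be stanine 3
  z >= -0.75 -> could be stanine 4
  z >= -0.25 -> could be stanine 5
  z >= 0.25 -> could be stanine 6
  z >= 0.75 -> could be stanine 7
  z >= 1.25 -> could be stanine 8
  z >= 1.75 -> could be stanine 9
Highest qualifying boundary gives stanine = 9

9


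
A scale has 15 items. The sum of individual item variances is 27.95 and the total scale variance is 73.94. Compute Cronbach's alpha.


alpha = (k/(k-1)) * (1 - sum(si^2)/s_total^2)
= (15/14) * (1 - 27.95/73.94)
alpha = 0.6664

0.6664


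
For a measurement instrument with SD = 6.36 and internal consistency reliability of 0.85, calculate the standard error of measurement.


SEM = SD * sqrt(1 - rxx)
SEM = 6.36 * sqrt(1 - 0.85)
SEM = 6.36 * sqrt(0.15) = 6.36 * 0.387298
SEM = 2.4632

2.4632


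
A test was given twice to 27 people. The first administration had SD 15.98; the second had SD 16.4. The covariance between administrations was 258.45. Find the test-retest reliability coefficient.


r = cov(X,Y) / (SD_X * SD_Y)
r = 258.45 / (15.98 * 16.4)
r = 258.45 / 262.072
r = 0.9862

0.9862


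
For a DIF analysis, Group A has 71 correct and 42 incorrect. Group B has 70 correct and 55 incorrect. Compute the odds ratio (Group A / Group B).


Odds_A = 71/42 = 1.6905
Odds_B = 70/55 = 1.2727
OR = Odds_A / Odds_B = 1.6905 / 1.2727
Exactly, OR = (71 * 55) / (42 * 70) = 3905 / 2940
OR = 1.3282

1.3282


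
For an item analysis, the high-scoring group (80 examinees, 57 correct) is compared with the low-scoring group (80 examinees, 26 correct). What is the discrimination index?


p_upper = 57/80 = 0.7125
p_lower = 26/80 = 0.325
D = 0.7125 - 0.325 = 0.3875

0.3875


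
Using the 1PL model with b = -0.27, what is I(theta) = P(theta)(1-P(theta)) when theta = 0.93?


P = 1/(1+exp(-(0.93--0.27))) = 0.7685
I = P*(1-P) = 0.7685 * 0.2315
I = 0.1779

0.1779


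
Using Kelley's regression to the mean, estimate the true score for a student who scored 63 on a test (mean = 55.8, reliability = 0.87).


T_est = rxx * X + (1 - rxx) * mean
T_est = 0.87 * 63 + 0.13 * 55.8
T_est = 54.81 + 7.254
T_est = 62.064

62.064


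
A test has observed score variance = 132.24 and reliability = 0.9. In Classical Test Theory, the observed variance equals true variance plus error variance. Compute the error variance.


var_true = rxx * var_obs = 0.9 * 132.24 = 119.016
var_error = var_obs - var_true
var_error = 132.24 - 119.016
var_error = 13.224

13.224


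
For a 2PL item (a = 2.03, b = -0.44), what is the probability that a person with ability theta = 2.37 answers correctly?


a*(theta - b) = 2.03 * (2.37 - -0.44) = 5.7043
exp(-5.7043) = 0.0033
P = 1 / (1 + 0.0033)
P = 0.9967

0.9967


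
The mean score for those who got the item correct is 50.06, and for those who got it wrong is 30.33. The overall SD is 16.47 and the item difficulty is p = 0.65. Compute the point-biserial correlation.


q = 1 - p = 0.35
rpb = ((M1 - M0) / SD) * sqrt(p * q)
rpb = ((50.06 - 30.33) / 16.47) * sqrt(0.65 * 0.35)
rpb = 0.5714

0.5714


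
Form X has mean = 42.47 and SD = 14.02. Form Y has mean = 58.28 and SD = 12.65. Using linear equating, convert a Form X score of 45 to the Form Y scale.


slope = SD_Y / SD_X = 12.65 / 14.02 ~ 0.9023
intercept = mean_Y - slope * mean_X = 58.28 - (12.65 / 14.02) * 42.47 ~ 19.9601
Y = slope * X + intercept. To avoid rounding drift from the rounded slope/intercept, evaluate the equivalent form Y = mean_Y + SD_Y * (X - mean_X) / SD_X at full precision:
Y = 58.28 + 12.65 * (45 - 42.47) / 14.02
Y = 58.28 + 12.65 * 2.53 / 14.02
Y = 58.28 + 32.0045 / 14.02
Y = 58.28 + 2.2828
Y = 60.5628

60.5628


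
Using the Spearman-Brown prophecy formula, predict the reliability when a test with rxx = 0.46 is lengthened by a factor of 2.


r_new = (n * rxx) / (1 + (n-1) * rxx)
r_new = (2 * 0.46) / (1 + 1 * 0.46)
r_new = 0.92 / 1.46
r_new = 0.6301

0.6301


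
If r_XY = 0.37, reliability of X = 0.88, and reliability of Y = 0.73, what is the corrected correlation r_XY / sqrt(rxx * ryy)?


r_corrected = rxy / sqrt(rxx * ryy)
= 0.37 / sqrt(0.88 * 0.73)
= 0.37 / sqrt(0.6424)
= 0.37 / 0.801499
r_corrected = 0.4616

0.4616


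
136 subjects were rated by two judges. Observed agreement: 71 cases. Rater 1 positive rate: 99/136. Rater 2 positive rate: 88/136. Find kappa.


P_o = 71/136 = 0.522059
P_e = (99*88 + 37*48) / 18496 = 0.567042
kappa = (P_o - P_e) / (1 - P_e)
kappa = (0.522059 - 0.567042) / (1 - 0.567042)
kappa = -0.1039

-0.1039


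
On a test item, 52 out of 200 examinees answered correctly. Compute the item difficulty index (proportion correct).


Item difficulty p = number correct / total examinees
p = 52 / 200
p = 0.26

0.26


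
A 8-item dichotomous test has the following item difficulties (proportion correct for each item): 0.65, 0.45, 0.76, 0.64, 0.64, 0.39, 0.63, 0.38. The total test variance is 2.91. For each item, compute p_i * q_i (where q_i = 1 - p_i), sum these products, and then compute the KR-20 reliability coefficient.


For each item, compute p_i * q_i:
  Item 1: 0.65 * 0.35 = 0.2275
  Item 2: 0.45 * 0.55 = 0.2475
  Item 3: 0.76 * 0.24 = 0.1824
  Item 4: 0.64 * 0.36 = 0.2304
  Item 5: 0.64 * 0.36 = 0.2304
  Item 6: 0.39 * 0.61 = 0.2379
  Item 7: 0.63 * 0.37 = 0.2331
  Item 8: 0.38 * 0.62 = 0.2356
Sum(p_i * q_i) = 0.2275 + 0.2475 + 0.1824 + 0.2304 + 0.2304 + 0.2379 + 0.2331 + 0.2356 = 1.8248
KR-20 = (k/(k-1)) * (1 - Sum(p_i*q_i) / Var_total)
= (8/7) * (1 - 1.8248/2.91)
= 1.1429 * 0.3729
KR-20 = 0.4262

0.4262


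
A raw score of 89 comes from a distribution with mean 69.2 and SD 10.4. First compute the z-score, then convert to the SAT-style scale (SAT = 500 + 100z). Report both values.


z = (X - mean) / SD = (89 - 69.2) / 10.4
z = 19.8 / 10.4
z = 1.9038
SAT-scale = SAT = 500 + 100z
Carry z at full precision (z = 19.8 / 10.4) into the conversion:
SAT-scale = 500 + 100 * (19.8 / 10.4) = 500 + 1980 / 10.4
SAT-scale = 500 + 190.3846
SAT-scale = 690.3846

690.3846


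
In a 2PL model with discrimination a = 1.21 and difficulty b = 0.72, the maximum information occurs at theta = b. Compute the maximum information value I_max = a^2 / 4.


For 2PL, max info at theta = b = 0.72
I_max = a^2 / 4 = 1.21^2 / 4
= 1.4641 / 4
I_max = 0.366

0.366


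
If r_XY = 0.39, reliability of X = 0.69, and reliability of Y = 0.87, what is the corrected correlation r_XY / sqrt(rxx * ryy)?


r_corrected = rxy / sqrt(rxx * ryy)
= 0.39 / sqrt(0.69 * 0.87)
= 0.39 / sqrt(0.6003)
= 0.39 / 0.77479
r_corrected = 0.5034

0.5034


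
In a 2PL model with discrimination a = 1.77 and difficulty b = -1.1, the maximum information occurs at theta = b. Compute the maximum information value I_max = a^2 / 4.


For 2PL, max info at theta = b = -1.1
I_max = a^2 / 4 = 1.77^2 / 4
= 3.1329 / 4
I_max = 0.7832

0.7832


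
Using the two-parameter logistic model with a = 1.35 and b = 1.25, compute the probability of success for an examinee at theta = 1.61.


a*(theta - b) = 1.35 * (1.61 - 1.25) = 0.486
exp(-0.486) = 0.6151
P = 1 / (1 + 0.6151)
P = 0.6192

0.6192


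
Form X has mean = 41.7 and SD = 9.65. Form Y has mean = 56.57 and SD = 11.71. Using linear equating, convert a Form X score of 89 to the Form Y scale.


slope = SD_Y / SD_X = 11.71 / 9.65 ~ 1.2135
intercept = mean_Y - slope * mean_X = 56.57 - (11.71 / 9.65) * 41.7 ~ 5.9682
Y = slope * X + intercept. To avoid rounding drift from the rounded slope/intercept, evaluate the equivalent form Y = mean_Y + SD_Y * (X - mean_X) / SD_X at full precision:
Y = 56.57 + 11.71 * (89 - 41.7) / 9.65
Y = 56.57 + 11.71 * 47.3 / 9.65
Y = 56.57 + 553.883 / 9.65
Y = 56.57 + 57.3972
Y = 113.9672

113.9672


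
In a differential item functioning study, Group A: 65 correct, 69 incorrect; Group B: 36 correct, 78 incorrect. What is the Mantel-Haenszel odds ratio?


Odds_A = 65/69 = 0.942
Odds_B = 36/78 = 0.4615
OR = Odds_A / Odds_B = 0.942 / 0.4615
Exactly, OR = (65 * 78) / (69 * 36) = 5070 / 2484
OR = 2.0411

2.0411


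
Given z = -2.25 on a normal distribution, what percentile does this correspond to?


CDF(z) = 0.5 * (1 + erf(z/sqrt(2)))
erf(-1.591) = -0.9756
CDF = 0.0122
Percentile rank = 0.0122 * 100 = 1.22

1.22


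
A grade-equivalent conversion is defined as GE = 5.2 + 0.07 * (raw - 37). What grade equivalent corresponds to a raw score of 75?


raw - median = 75 - 37 = 38
slope * diff = 0.07 * 38 = 2.66
GE = 5.2 + 2.66
GE = 7.86

7.86


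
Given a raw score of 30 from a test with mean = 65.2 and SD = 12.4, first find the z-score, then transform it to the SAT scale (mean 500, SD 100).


z = (X - mean) / SD = (30 - 65.2) / 12.4
z = -35.2 / 12.4
z = -2.8387
SAT-scale = SAT = 500 + 100z
Carry z at full precision (z = -35.2 / 12.4) into the conversion:
SAT-scale = 500 + 100 * (-35.2 / 12.4) = 500 + -3520 / 12.4
SAT-scale = 500 + -283.871
SAT-scale = 216.129

216.129


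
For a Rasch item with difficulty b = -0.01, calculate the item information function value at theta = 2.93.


P = 1/(1+exp(-(2.93--0.01))) = 0.9498
I = P*(1-P) = 0.9498 * 0.0502
I = 0.0477

0.0477


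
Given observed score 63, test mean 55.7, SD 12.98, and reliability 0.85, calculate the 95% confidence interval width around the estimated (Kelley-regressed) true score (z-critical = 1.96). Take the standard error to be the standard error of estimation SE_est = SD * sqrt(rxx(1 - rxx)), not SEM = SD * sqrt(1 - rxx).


True score estimate = 0.85*63 + 0.15*55.7 = 61.905
SE_est = SD * sqrt(rxx * (1 - rxx)) = 12.98 * sqrt(0.85 * 0.15) = 12.98 * sqrt(0.1275) = 4.634787
CI = T_est +/- z * SE_est, so width = 2 * z * SE_est = 2 * 1.96 * 4.634787
Width = 18.1684

18.1684


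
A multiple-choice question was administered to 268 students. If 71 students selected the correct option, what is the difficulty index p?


Item difficulty p = number correct / total examinees
p = 71 / 268
p = 0.2649

0.2649


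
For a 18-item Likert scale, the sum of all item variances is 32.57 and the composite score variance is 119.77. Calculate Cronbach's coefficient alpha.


alpha = (k/(k-1)) * (1 - sum(si^2)/s_total^2)
= (18/17) * (1 - 32.57/119.77)
alpha = 0.7709

0.7709


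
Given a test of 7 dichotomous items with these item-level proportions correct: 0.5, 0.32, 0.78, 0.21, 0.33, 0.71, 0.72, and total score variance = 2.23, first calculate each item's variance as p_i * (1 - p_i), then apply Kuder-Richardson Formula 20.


For each item, compute p_i * q_i:
  Item 1: 0.5 * 0.5 = 0.25
  Item 2: 0.32 * 0.68 = 0.2176
  Item 3: 0.78 * 0.22 = 0.1716
  Item 4: 0.21 * 0.79 = 0.1659
  Item 5: 0.33 * 0.67 = 0.2211
  Item 6: 0.71 * 0.29 = 0.2059
  Item 7: 0.72 * 0.28 = 0.2016
Sum(p_i * q_i) = 0.25 + 0.2176 + 0.1716 + 0.1659 + 0.2211 + 0.2059 + 0.2016 = 1.4337
KR-20 = (k/(k-1)) * (1 - Sum(p_i*q_i) / Var_total)
= (7/6) * (1 - 1.4337/2.23)
= 1.1667 * 0.3571
KR-20 = 0.4166

0.4166


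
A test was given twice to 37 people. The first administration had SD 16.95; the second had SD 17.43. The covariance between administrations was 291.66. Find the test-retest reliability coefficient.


r = cov(X,Y) / (SD_X * SD_Y)
r = 291.66 / (16.95 * 17.43)
r = 291.66 / 295.4385
r = 0.9872

0.9872


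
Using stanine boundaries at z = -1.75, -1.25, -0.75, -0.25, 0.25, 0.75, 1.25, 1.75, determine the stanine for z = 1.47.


Stanine boundaries: [-1.75, -1.25, -0.75, -0.25, 0.25, 0.75, 1.25, 1.75]
z = 1.47
Check each boundary:
  z >= -1.75 -> could be stanine 2
  z >= -1.25 -> could be stanine 3
  z >= -0.75 -> could be stanine 4
  z >= -0.25 -> could be stanine 5
  z >= 0.25 -> could be stanine 6
  z >= 0.75 -> could be stanine 7
  z >= 1.25 -> could be stanine 8
  z < 1.75
Highest qualifying boundary gives stanine = 8

8


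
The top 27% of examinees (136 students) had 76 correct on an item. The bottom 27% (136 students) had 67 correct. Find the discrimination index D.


p_upper = 76/136 = 0.5588
p_lower = 67/136 = 0.4926
D = 0.5588 - 0.4926 = 0.0662

0.0662


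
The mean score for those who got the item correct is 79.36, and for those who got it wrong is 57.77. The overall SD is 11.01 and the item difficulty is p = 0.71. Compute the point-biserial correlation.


q = 1 - p = 0.29
rpb = ((M1 - M0) / SD) * sqrt(p * q)
rpb = ((79.36 - 57.77) / 11.01) * sqrt(0.71 * 0.29)
rpb = 0.8898

0.8898


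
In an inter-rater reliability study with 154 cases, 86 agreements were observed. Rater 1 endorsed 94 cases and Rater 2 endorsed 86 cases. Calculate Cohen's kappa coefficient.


P_o = 86/154 = 0.558442
P_e = (94*86 + 60*68) / 23716 = 0.512903
kappa = (P_o - P_e) / (1 - P_e)
kappa = (0.558442 - 0.512903) / (1 - 0.512903)
kappa = 0.0935

0.0935


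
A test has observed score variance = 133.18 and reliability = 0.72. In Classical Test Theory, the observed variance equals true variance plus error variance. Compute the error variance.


var_true = rxx * var_obs = 0.72 * 133.18 = 95.8896
var_error = var_obs - var_true
var_error = 133.18 - 95.8896
var_error = 37.2904

37.2904


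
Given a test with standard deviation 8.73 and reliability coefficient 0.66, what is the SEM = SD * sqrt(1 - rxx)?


SEM = SD * sqrt(1 - rxx)
SEM = 8.73 * sqrt(1 - 0.66)
SEM = 8.73 * sqrt(0.34) = 8.73 * 0.583095
SEM = 5.0904

5.0904


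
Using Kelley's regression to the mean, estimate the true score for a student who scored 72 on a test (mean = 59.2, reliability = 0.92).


T_est = rxx * X + (1 - rxx) * mean
T_est = 0.92 * 72 + 0.08 * 59.2
T_est = 66.24 + 4.736
T_est = 70.976

70.976


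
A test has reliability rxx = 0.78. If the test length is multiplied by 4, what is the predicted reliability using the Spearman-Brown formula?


r_new = (n * rxx) / (1 + (n-1) * rxx)
r_new = (4 * 0.78) / (1 + 3 * 0.78)
r_new = 3.12 / 3.34
r_new = 0.9341

0.9341


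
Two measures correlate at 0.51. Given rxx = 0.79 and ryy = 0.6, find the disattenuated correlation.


r_corrected = rxy / sqrt(rxx * ryy)
= 0.51 / sqrt(0.79 * 0.6)
= 0.51 / sqrt(0.474)
= 0.51 / 0.688477
r_corrected = 0.7408

0.7408


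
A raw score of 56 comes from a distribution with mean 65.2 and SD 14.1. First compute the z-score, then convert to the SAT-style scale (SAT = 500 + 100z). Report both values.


z = (X - mean) / SD = (56 - 65.2) / 14.1
z = -9.2 / 14.1
z = -0.6525
SAT-scale = SAT = 500 + 100z
Carry z at full precision (z = -9.2 / 14.1) into the conversion:
SAT-scale = 500 + 100 * (-9.2 / 14.1) = 500 + -920 / 14.1
SAT-scale = 500 + -65.2482
SAT-scale = 434.7518

434.7518


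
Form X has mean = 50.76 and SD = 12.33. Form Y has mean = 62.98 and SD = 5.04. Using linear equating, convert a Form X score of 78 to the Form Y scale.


slope = SD_Y / SD_X = 5.04 / 12.33 ~ 0.4088
intercept = mean_Y - slope * mean_X = 62.98 - (5.04 / 12.33) * 50.76 ~ 42.2314
Y = slope * X + intercept. To avoid rounding drift from the rounded slope/intercept, evaluate the equivalent form Y = mean_Y + SD_Y * (X - mean_X) / SD_X at full precision:
Y = 62.98 + 5.04 * (78 - 50.76) / 12.33
Y = 62.98 + 5.04 * 27.24 / 12.33
Y = 62.98 + 137.2896 / 12.33
Y = 62.98 + 11.1346
Y = 74.1146

74.1146


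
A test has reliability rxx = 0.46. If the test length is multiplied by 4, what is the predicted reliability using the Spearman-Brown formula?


r_new = (n * rxx) / (1 + (n-1) * rxx)
r_new = (4 * 0.46) / (1 + 3 * 0.46)
r_new = 1.84 / 2.38
r_new = 0.7731

0.7731


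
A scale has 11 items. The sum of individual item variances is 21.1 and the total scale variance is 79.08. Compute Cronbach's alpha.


alpha = (k/(k-1)) * (1 - sum(si^2)/s_total^2)
= (11/10) * (1 - 21.1/79.08)
alpha = 0.8065

0.8065


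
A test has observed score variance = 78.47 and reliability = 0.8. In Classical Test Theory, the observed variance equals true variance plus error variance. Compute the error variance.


var_true = rxx * var_obs = 0.8 * 78.47 = 62.776
var_error = var_obs - var_true
var_error = 78.47 - 62.776
var_error = 15.694

15.694


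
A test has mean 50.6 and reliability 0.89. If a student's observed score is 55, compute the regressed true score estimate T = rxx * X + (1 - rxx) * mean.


T_est = rxx * X + (1 - rxx) * mean
T_est = 0.89 * 55 + 0.11 * 50.6
T_est = 48.95 + 5.566
T_est = 54.516

54.516


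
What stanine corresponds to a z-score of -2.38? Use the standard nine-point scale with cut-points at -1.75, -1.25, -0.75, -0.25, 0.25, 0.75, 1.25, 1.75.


Stanine boundaries: [-1.75, -1.25, -0.75, -0.25, 0.25, 0.75, 1.25, 1.75]
z = -2.38
Check each boundary:
  z < -1.75
  z < -1.25
  z < -0.75
  z < -0.25
  z < 0.25
  z < 0.75
  z < 1.25
  z < 1.75
Highest qualifying boundary gives stanine = 1

1


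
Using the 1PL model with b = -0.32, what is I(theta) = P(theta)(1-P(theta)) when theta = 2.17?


P = 1/(1+exp(-(2.17--0.32))) = 0.9234
I = P*(1-P) = 0.9234 * 0.0766
I = 0.0707

0.0707


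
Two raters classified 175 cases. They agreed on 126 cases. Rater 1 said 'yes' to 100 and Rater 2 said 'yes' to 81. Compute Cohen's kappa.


P_o = 126/175 = 0.72
P_e = (100*81 + 75*94) / 30625 = 0.494694
kappa = (P_o - P_e) / (1 - P_e)
kappa = (0.72 - 0.494694) / (1 - 0.494694)
kappa = 0.4459

0.4459
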